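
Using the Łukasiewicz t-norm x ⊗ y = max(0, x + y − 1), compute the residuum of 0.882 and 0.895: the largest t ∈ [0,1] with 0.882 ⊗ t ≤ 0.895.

1.000

The residuum of the Łukasiewicz t-norm gives the supremum: min(1, 1 − 0.882 + 0.895).
1 − 0.882 + 0.895 = 1.013, so t = min(1, 1.013) = 1.000.
Check: 0.882 ⊗ 1.000 = max(0, 0.882) = 0.882 ≤ 0.895.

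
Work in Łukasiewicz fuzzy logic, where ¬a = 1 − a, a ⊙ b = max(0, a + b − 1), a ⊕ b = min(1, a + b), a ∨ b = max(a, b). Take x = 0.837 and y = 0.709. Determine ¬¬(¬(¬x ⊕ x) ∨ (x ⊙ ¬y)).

¬x = 1 − 0.837 = 0.163
¬x ⊕ x = min(1, 0.163 + 0.837) = min(1, 1.000) = 1.000
¬(¬x ⊕ x) = 1 − 1.000 = 0.000
¬y = 1 − 0.709 = 0.291
x ⊙ ¬y = max(0, 0.837 + 0.291 − 1) = max(0, 0.128) = 0.128
¬(¬x ⊕ x) ∨ (x ⊙ ¬y) = max(0.000, 0.128) = 0.128
¬(¬(¬x ⊕ x) ∨ (x ⊙ ¬y)) = 1 − 0.128 = 0.872
¬¬(¬(¬x ⊕ x) ∨ (x ⊙ ¬y)) = 1 − 0.872 = 0.128

0.128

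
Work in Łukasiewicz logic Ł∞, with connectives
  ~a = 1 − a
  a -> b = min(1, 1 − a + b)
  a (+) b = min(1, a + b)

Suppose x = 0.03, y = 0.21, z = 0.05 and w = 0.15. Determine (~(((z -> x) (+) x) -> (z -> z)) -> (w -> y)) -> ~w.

0.85

z -> x = min(1, 1 − 0.05 + 0.03) = min(1, 0.98) = 0.98
(z -> x) (+) x = min(1, 0.98 + 0.03) = min(1, 1.01) = 1.00
z -> z = min(1, 1 − 0.05 + 0.05) = min(1, 1.00) = 1.00
((z -> x) (+) x) -> (z -> z) = min(1, 1 − 1.00 + 1.00) = min(1, 1.00) = 1.00
~(((z -> x) (+) x) -> (z -> z)) = 1 − 1.00 = 0.00
w -> y = min(1, 1 − 0.15 + 0.21) = min(1, 1.06) = 1.00
~(((z -> x) (+) x) -> (z -> z)) -> (w -> y) = min(1, 1 − 0.00 + 1.00) = min(1, 2.00) = 1.00
~w = 1 − 0.15 = 0.85
(~(((z -> x) (+) x) -> (z -> z)) -> (w -> y)) -> ~w = min(1, 1 − 1.00 + 0.85) = min(1, 0.85) = 0.85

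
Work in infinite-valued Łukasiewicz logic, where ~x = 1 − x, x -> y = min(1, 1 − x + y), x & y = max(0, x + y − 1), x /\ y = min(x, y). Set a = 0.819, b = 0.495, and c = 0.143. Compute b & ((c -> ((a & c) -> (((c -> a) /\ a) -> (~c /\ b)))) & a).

a & c = max(0, 0.819 + 0.143 − 1) = max(0, -0.038) = 0.000
c -> a = min(1, 1 − 0.143 + 0.819) = min(1, 1.676) = 1.000
(c -> a) /\ a = min(1.000, 0.819) = 0.819
~c = 1 − 0.143 = 0.857
~c /\ b = min(0.857, 0.495) = 0.495
((c -> a) /\ a) -> (~c /\ b) = min(1, 1 − 0.819 + 0.495) = min(1, 0.676) = 0.676
(a & c) -> (((c -> a) /\ a) -> (~c /\ b)) = min(1, 1 − 0.000 + 0.676) = min(1, 1.676) = 1.000
c -> ((a & c) -> (((c -> a) /\ a) -> (~c /\ b))) = min(1, 1 − 0.143 + 1.000) = min(1, 1.857) = 1.000
(c -> ((a & c) -> (((c -> a) /\ a) -> (~c /\ b)))) & a = max(0, 1.000 + 0.819 − 1) = max(0, 0.819) = 0.819
b & ((c -> ((a & c) -> (((c -> a) /\ a) -> (~c /\ b)))) & a) = max(0, 0.495 + 0.819 − 1) = max(0, 0.314) = 0.314

0.314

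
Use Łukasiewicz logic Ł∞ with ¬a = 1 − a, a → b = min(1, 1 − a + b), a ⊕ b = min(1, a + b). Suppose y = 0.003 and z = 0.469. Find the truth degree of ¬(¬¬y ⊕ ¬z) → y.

¬y = 1 − 0.003 = 0.997
¬¬y = 1 − 0.997 = 0.003
¬z = 1 − 0.469 = 0.531
¬¬y ⊕ ¬z = min(1, 0.003 + 0.531) = min(1, 0.534) = 0.534
¬(¬¬y ⊕ ¬z) = 1 − 0.534 = 0.466
¬(¬¬y ⊕ ¬z) → y = min(1, 1 − 0.466 + 0.003) = min(1, 0.537) = 0.537

0.537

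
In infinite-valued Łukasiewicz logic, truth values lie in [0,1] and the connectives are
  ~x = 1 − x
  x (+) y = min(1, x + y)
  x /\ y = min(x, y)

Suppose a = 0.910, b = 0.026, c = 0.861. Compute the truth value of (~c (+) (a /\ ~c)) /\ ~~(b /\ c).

0.026

~c = 1 − 0.861 = 0.139
a /\ ~c = min(0.910, 0.139) = 0.139
~c (+) (a /\ ~c) = min(1, 0.139 + 0.139) = min(1, 0.278) = 0.278
b /\ c = min(0.026, 0.861) = 0.026
~(b /\ c) = 1 − 0.026 = 0.974
~~(b /\ c) = 1 − 0.974 = 0.026
(~c (+) (a /\ ~c)) /\ ~~(b /\ c) = min(0.278, 0.026) = 0.026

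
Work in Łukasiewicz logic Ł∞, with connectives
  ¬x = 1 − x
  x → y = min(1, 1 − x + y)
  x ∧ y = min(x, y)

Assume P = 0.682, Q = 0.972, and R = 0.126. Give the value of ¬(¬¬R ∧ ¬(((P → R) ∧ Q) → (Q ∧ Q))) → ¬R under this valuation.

0.874

¬R = 1 − 0.126 = 0.874
¬¬R = 1 − 0.874 = 0.126
P → R = min(1, 1 − 0.682 + 0.126) = min(1, 0.444) = 0.444
(P → R) ∧ Q = min(0.444, 0.972) = 0.444
Q ∧ Q = min(0.972, 0.972) = 0.972
((P → R) ∧ Q) → (Q ∧ Q) = min(1, 1 − 0.444 + 0.972) = min(1, 1.528) = 1.000
¬(((P → R) ∧ Q) → (Q ∧ Q)) = 1 − 1.000 = 0.000
¬¬R ∧ ¬(((P → R) ∧ Q) → (Q ∧ Q)) = min(0.126, 0.000) = 0.000
¬(¬¬R ∧ ¬(((P → R) ∧ Q) → (Q ∧ Q))) = 1 − 0.000 = 1.000
¬(¬¬R ∧ ¬(((P → R) ∧ Q) → (Q ∧ Q))) → ¬R = min(1, 1 − 1.000 + 0.874) = min(1, 0.874) = 0.874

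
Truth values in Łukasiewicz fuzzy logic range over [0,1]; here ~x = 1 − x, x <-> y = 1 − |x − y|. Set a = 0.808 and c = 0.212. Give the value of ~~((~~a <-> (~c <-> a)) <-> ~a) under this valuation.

0.364

~a = 1 − 0.808 = 0.192
~~a = 1 − 0.192 = 0.808
~c = 1 − 0.212 = 0.788
~c <-> a = 1 − |0.788 − 0.808| = 1 − 0.020 = 0.980
~~a <-> (~c <-> a) = 1 − |0.808 − 0.980| = 1 − 0.172 = 0.828
(~~a <-> (~c <-> a)) <-> ~a = 1 − |0.828 − 0.192| = 1 − 0.636 = 0.364
~((~~a <-> (~c <-> a)) <-> ~a) = 1 − 0.364 = 0.636
~~((~~a <-> (~c <-> a)) <-> ~a) = 1 − 0.636 = 0.364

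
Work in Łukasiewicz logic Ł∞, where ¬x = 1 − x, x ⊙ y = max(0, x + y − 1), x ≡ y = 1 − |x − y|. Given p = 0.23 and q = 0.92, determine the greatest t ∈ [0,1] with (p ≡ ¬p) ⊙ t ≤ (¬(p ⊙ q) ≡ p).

0.92

¬p = 1 − 0.23 = 0.77
p ≡ ¬p = 1 − |0.23 − 0.77| = 1 − 0.54 = 0.46
So the left factor is p ≡ ¬p = 0.46.
p ⊙ q = max(0, 0.23 + 0.92 − 1) = max(0, 0.15) = 0.15
¬(p ⊙ q) = 1 − 0.15 = 0.85
¬(p ⊙ q) ≡ p = 1 − |0.85 − 0.23| = 1 − 0.62 = 0.38
So the right-hand bound is ¬(p ⊙ q) ≡ p = 0.38.
The residuum of the Łukasiewicz t-norm gives the supremum: min(1, 1 − 0.46 + 0.38).
1 − 0.46 + 0.38 = 0.92, so t = min(1, 0.92) = 0.92.
Check: 0.46 ⊙ 0.92 = max(0, 0.38) = 0.38 ≤ 0.38.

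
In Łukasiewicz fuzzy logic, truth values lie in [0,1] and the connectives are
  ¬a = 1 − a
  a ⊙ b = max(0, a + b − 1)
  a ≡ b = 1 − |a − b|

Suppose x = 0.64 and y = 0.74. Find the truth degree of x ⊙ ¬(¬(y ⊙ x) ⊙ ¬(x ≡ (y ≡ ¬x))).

0.64

y ⊙ x = max(0, 0.74 + 0.64 − 1) = max(0, 0.38) = 0.38
¬(y ⊙ x) = 1 − 0.38 = 0.62
¬x = 1 − 0.64 = 0.36
y ≡ ¬x = 1 − |0.74 − 0.36| = 1 − 0.38 = 0.62
x ≡ (y ≡ ¬x) = 1 − |0.64 − 0.62| = 1 − 0.02 = 0.98
¬(x ≡ (y ≡ ¬x)) = 1 − 0.98 = 0.02
¬(y ⊙ x) ⊙ ¬(x ≡ (y ≡ ¬x)) = max(0, 0.62 + 0.02 − 1) = max(0, -0.36) = 0.00
¬(¬(y ⊙ x) ⊙ ¬(x ≡ (y ≡ ¬x))) = 1 − 0.00 = 1.00
x ⊙ ¬(¬(y ⊙ x) ⊙ ¬(x ≡ (y ≡ ¬x))) = max(0, 0.64 + 1.00 − 1) = max(0, 0.64) = 0.64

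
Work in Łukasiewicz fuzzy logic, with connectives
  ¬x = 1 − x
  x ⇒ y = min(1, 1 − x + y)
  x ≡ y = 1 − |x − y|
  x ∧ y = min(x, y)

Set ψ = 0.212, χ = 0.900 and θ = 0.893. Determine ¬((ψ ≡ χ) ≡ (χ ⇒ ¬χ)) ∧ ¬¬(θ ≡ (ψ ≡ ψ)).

ψ ≡ χ = 1 − |0.212 − 0.900| = 1 − 0.688 = 0.312
¬χ = 1 − 0.900 = 0.100
χ ⇒ ¬χ = min(1, 1 − 0.900 + 0.100) = min(1, 0.200) = 0.200
(ψ ≡ χ) ≡ (χ ⇒ ¬χ) = 1 − |0.312 − 0.200| = 1 − 0.112 = 0.888
¬((ψ ≡ χ) ≡ (χ ⇒ ¬χ)) = 1 − 0.888 = 0.112
ψ ≡ ψ = 1 − |0.212 − 0.212| = 1 − 0.000 = 1.000
θ ≡ (ψ ≡ ψ) = 1 − |0.893 − 1.000| = 1 − 0.107 = 0.893
¬(θ ≡ (ψ ≡ ψ)) = 1 − 0.893 = 0.107
¬¬(θ ≡ (ψ ≡ ψ)) = 1 − 0.107 = 0.893
¬((ψ ≡ χ) ≡ (χ ⇒ ¬χ)) ∧ ¬¬(θ ≡ (ψ ≡ ψ)) = min(0.112, 0.893) = 0.112

0.112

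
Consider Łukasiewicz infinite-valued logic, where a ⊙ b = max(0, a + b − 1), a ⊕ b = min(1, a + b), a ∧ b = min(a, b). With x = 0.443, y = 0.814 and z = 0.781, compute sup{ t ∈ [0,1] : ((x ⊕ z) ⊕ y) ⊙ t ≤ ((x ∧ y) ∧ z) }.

x ⊕ z = min(1, 0.443 + 0.781) = min(1, 1.224) = 1.000
(x ⊕ z) ⊕ y = min(1, 1.000 + 0.814) = min(1, 1.814) = 1.000
So the left factor is (x ⊕ z) ⊕ y = 1.000.
x ∧ y = min(0.443, 0.814) = 0.443
(x ∧ y) ∧ z = min(0.443, 0.781) = 0.443
So the right-hand bound is (x ∧ y) ∧ z = 0.443.
The residuum of the Łukasiewicz t-norm gives the supremum: min(1, 1 − 1.000 + 0.443).
1 − 1.000 + 0.443 = 0.443, so t = min(1, 0.443) = 0.443.
Check: 1.000 ⊙ 0.443 = max(0, 0.443) = 0.443 ≤ 0.443.

0.443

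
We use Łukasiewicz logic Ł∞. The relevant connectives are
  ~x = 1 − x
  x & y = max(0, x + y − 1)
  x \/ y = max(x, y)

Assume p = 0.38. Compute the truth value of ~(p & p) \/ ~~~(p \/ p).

p & p = max(0, 0.38 + 0.38 − 1) = max(0, -0.24) = 0.00
~(p & p) = 1 − 0.00 = 1.00
p \/ p = max(0.38, 0.38) = 0.38
~(p \/ p) = 1 − 0.38 = 0.62
~~(p \/ p) = 1 − 0.62 = 0.38
~~~(p \/ p) = 1 − 0.38 = 0.62
~(p & p) \/ ~~~(p \/ p) = max(1.00, 0.62) = 1.00

1.00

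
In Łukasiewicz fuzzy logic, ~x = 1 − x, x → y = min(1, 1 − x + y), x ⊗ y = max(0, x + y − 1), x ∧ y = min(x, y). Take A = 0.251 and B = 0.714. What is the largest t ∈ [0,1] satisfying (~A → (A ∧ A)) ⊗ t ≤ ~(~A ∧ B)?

0.784

~A = 1 − 0.251 = 0.749
A ∧ A = min(0.251, 0.251) = 0.251
~A → (A ∧ A) = min(1, 1 − 0.749 + 0.251) = min(1, 0.502) = 0.502
So the left factor is ~A → (A ∧ A) = 0.502.
~A ∧ B = min(0.749, 0.714) = 0.714
~(~A ∧ B) = 1 − 0.714 = 0.286
So the right-hand bound is ~(~A ∧ B) = 0.286.
The residuum of the Łukasiewicz t-norm gives the supremum: min(1, 1 − 0.502 + 0.286).
1 − 0.502 + 0.286 = 0.784, so t = min(1, 0.784) = 0.784.
Check: 0.502 ⊗ 0.784 = max(0, 0.286) = 0.286 ≤ 0.286.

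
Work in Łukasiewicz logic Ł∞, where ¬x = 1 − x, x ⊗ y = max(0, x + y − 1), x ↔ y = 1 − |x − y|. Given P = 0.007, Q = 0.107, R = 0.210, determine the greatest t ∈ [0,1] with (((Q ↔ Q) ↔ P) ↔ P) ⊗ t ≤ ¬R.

Q ↔ Q = 1 − |0.107 − 0.107| = 1 − 0.000 = 1.000
(Q ↔ Q) ↔ P = 1 − |1.000 − 0.007| = 1 − 0.993 = 0.007
((Q ↔ Q) ↔ P) ↔ P = 1 − |0.007 − 0.007| = 1 − 0.000 = 1.000
So the left factor is ((Q ↔ Q) ↔ P) ↔ P = 1.000.
¬R = 1 − 0.210 = 0.790
So the right-hand bound is ¬R = 0.790.
The residuum of the Łukasiewicz t-norm gives the supremum: min(1, 1 − 1.000 + 0.790).
1 − 1.000 + 0.790 = 0.790, so t = min(1, 0.790) = 0.790.
Check: 1.000 ⊗ 0.790 = max(0, 0.790) = 0.790 ≤ 0.790.

0.790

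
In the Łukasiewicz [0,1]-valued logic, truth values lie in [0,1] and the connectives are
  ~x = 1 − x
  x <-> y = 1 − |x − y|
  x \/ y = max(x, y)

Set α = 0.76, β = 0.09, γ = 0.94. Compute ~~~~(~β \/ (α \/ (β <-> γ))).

0.91

~β = 1 − 0.09 = 0.91
β <-> γ = 1 − |0.09 − 0.94| = 1 − 0.85 = 0.15
α \/ (β <-> γ) = max(0.76, 0.15) = 0.76
~β \/ (α \/ (β <-> γ)) = max(0.91, 0.76) = 0.91
~(~β \/ (α \/ (β <-> γ))) = 1 − 0.91 = 0.09
~~(~β \/ (α \/ (β <-> γ))) = 1 − 0.09 = 0.91
~~~(~β \/ (α \/ (β <-> γ))) = 1 − 0.91 = 0.09
~~~~(~β \/ (α \/ (β <-> γ))) = 1 − 0.09 = 0.91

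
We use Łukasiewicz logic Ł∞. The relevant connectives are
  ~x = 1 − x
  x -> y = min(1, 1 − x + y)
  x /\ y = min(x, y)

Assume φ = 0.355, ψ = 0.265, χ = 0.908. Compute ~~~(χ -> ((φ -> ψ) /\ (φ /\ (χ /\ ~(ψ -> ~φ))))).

0.908

φ -> ψ = min(1, 1 − 0.355 + 0.265) = min(1, 0.910) = 0.910
~φ = 1 − 0.355 = 0.645
ψ -> ~φ = min(1, 1 − 0.265 + 0.645) = min(1, 1.380) = 1.000
~(ψ -> ~φ) = 1 − 1.000 = 0.000
χ /\ ~(ψ -> ~φ) = min(0.908, 0.000) = 0.000
φ /\ (χ /\ ~(ψ -> ~φ)) = min(0.355, 0.000) = 0.000
(φ -> ψ) /\ (φ /\ (χ /\ ~(ψ -> ~φ))) = min(0.910, 0.000) = 0.000
χ -> ((φ -> ψ) /\ (φ /\ (χ /\ ~(ψ -> ~φ)))) = min(1, 1 − 0.908 + 0.000) = min(1, 0.092) = 0.092
~(χ -> ((φ -> ψ) /\ (φ /\ (χ /\ ~(ψ -> ~φ))))) = 1 − 0.092 = 0.908
~~(χ -> ((φ -> ψ) /\ (φ /\ (χ /\ ~(ψ -> ~φ))))) = 1 − 0.908 = 0.092
~~~(χ -> ((φ -> ψ) /\ (φ /\ (χ /\ ~(ψ -> ~φ))))) = 1 − 0.092 = 0.908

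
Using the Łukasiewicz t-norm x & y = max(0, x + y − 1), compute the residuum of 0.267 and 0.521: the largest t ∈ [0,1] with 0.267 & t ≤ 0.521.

1.000

The residuum of the Łukasiewicz t-norm gives the supremum: min(1, 1 − 0.267 + 0.521).
1 − 0.267 + 0.521 = 1.254, so t = min(1, 1.254) = 1.000.
Check: 0.267 & 1.000 = max(0, 0.267) = 0.267 ≤ 0.521.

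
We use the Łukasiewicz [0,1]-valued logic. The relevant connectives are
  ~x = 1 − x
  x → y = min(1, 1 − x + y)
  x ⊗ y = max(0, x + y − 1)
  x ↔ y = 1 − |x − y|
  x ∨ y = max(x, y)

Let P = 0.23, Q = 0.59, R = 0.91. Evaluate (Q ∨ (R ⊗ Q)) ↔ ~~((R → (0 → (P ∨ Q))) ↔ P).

R ⊗ Q = max(0, 0.91 + 0.59 − 1) = max(0, 0.50) = 0.50
Q ∨ (R ⊗ Q) = max(0.59, 0.50) = 0.59
P ∨ Q = max(0.23, 0.59) = 0.59
0 → (P ∨ Q) = min(1, 1 − 0.00 + 0.59) = min(1, 1.59) = 1.00
R → (0 → (P ∨ Q)) = min(1, 1 − 0.91 + 1.00) = min(1, 1.09) = 1.00
(R → (0 → (P ∨ Q))) ↔ P = 1 − |1.00 − 0.23| = 1 − 0.77 = 0.23
~((R → (0 → (P ∨ Q))) ↔ P) = 1 − 0.23 = 0.77
~~((R → (0 → (P ∨ Q))) ↔ P) = 1 − 0.77 = 0.23
(Q ∨ (R ⊗ Q)) ↔ ~~((R → (0 → (P ∨ Q))) ↔ P) = 1 − |0.59 − 0.23| = 1 − 0.36 = 0.64

0.64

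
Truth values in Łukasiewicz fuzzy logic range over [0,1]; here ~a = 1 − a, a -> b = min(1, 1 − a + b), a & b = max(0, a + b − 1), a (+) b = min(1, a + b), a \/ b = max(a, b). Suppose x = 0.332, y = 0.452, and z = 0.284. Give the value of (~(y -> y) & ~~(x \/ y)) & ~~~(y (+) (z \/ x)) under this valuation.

y -> y = min(1, 1 − 0.452 + 0.452) = min(1, 1.000) = 1.000
~(y -> y) = 1 − 1.000 = 0.000
x \/ y = max(0.332, 0.452) = 0.452
~(x \/ y) = 1 − 0.452 = 0.548
~~(x \/ y) = 1 − 0.548 = 0.452
~(y -> y) & ~~(x \/ y) = max(0, 0.000 + 0.452 − 1) = max(0, -0.548) = 0.000
z \/ x = max(0.284, 0.332) = 0.332
y (+) (z \/ x) = min(1, 0.452 + 0.332) = min(1, 0.784) = 0.784
~(y (+) (z \/ x)) = 1 − 0.784 = 0.216
~~(y (+) (z \/ x)) = 1 − 0.216 = 0.784
~~~(y (+) (z \/ x)) = 1 − 0.784 = 0.216
(~(y -> y) & ~~(x \/ y)) & ~~~(y (+) (z \/ x)) = max(0, 0.000 + 0.216 − 1) = max(0, -0.784) = 0.000

0.000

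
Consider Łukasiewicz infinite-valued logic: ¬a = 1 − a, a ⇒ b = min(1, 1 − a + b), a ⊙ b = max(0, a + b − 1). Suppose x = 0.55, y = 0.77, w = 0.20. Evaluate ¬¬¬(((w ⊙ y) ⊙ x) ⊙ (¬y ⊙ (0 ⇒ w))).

1.00

w ⊙ y = max(0, 0.20 + 0.77 − 1) = max(0, -0.03) = 0.00
(w ⊙ y) ⊙ x = max(0, 0.00 + 0.55 − 1) = max(0, -0.45) = 0.00
¬y = 1 − 0.77 = 0.23
0 ⇒ w = min(1, 1 − 0.00 + 0.20) = min(1, 1.20) = 1.00
¬y ⊙ (0 ⇒ w) = max(0, 0.23 + 1.00 − 1) = max(0, 0.23) = 0.23
((w ⊙ y) ⊙ x) ⊙ (¬y ⊙ (0 ⇒ w)) = max(0, 0.00 + 0.23 − 1) = max(0, -0.77) = 0.00
¬(((w ⊙ y) ⊙ x) ⊙ (¬y ⊙ (0 ⇒ w))) = 1 − 0.00 = 1.00
¬¬(((w ⊙ y) ⊙ x) ⊙ (¬y ⊙ (0 ⇒ w))) = 1 − 1.00 = 0.00
¬¬¬(((w ⊙ y) ⊙ x) ⊙ (¬y ⊙ (0 ⇒ w))) = 1 − 0.00 = 1.00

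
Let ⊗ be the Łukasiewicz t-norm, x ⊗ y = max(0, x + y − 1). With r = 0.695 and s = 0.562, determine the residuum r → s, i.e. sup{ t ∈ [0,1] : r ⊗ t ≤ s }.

The residuum of the Łukasiewicz t-norm gives the supremum: min(1, 1 − 0.695 + 0.562).
1 − 0.695 + 0.562 = 0.867, so t = min(1, 0.867) = 0.867.
Check: 0.695 ⊗ 0.867 = max(0, 0.562) = 0.562 ≤ 0.562.

0.867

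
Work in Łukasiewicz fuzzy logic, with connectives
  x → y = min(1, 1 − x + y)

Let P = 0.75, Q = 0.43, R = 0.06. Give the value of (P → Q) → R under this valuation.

0.38

P → Q = min(1, 1 − 0.75 + 0.43) = min(1, 0.68) = 0.68
(P → Q) → R = min(1, 1 − 0.68 + 0.06) = min(1, 0.38) = 0.38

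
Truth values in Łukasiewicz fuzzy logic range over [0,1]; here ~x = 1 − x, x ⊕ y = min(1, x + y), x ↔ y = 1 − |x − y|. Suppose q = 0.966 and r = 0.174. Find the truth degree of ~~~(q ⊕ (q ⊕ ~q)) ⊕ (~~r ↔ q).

~q = 1 − 0.966 = 0.034
q ⊕ ~q = min(1, 0.966 + 0.034) = min(1, 1.000) = 1.000
q ⊕ (q ⊕ ~q) = min(1, 0.966 + 1.000) = min(1, 1.966) = 1.000
~(q ⊕ (q ⊕ ~q)) = 1 − 1.000 = 0.000
~~(q ⊕ (q ⊕ ~q)) = 1 − 0.000 = 1.000
~~~(q ⊕ (q ⊕ ~q)) = 1 − 1.000 = 0.000
~r = 1 − 0.174 = 0.826
~~r = 1 − 0.826 = 0.174
~~r ↔ q = 1 − |0.174 − 0.966| = 1 − 0.792 = 0.208
~~~(q ⊕ (q ⊕ ~q)) ⊕ (~~r ↔ q) = min(1, 0.000 + 0.208) = min(1, 0.208) = 0.208

0.208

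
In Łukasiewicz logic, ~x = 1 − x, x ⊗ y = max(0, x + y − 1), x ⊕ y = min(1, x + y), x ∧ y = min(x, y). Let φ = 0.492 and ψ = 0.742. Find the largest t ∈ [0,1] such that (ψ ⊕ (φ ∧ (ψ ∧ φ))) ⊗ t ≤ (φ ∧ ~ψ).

0.258

ψ ∧ φ = min(0.742, 0.492) = 0.492
φ ∧ (ψ ∧ φ) = min(0.492, 0.492) = 0.492
ψ ⊕ (φ ∧ (ψ ∧ φ)) = min(1, 0.742 + 0.492) = min(1, 1.234) = 1.000
So the left factor is ψ ⊕ (φ ∧ (ψ ∧ φ)) = 1.000.
~ψ = 1 − 0.742 = 0.258
φ ∧ ~ψ = min(0.492, 0.258) = 0.258
So the right-hand bound is φ ∧ ~ψ = 0.258.
The residuum of the Łukasiewicz t-norm gives the supremum: min(1, 1 − 1.000 + 0.258).
1 − 1.000 + 0.258 = 0.258, so t = min(1, 0.258) = 0.258.
Check: 1.000 ⊗ 0.258 = max(0, 0.258) = 0.258 ≤ 0.258.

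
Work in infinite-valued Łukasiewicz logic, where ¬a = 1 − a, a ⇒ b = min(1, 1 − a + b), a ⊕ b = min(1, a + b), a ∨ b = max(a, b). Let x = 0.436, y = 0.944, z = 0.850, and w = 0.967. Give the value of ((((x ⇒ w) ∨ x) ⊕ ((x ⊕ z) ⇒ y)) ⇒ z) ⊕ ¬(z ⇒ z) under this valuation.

0.850

x ⇒ w = min(1, 1 − 0.436 + 0.967) = min(1, 1.531) = 1.000
(x ⇒ w) ∨ x = max(1.000, 0.436) = 1.000
x ⊕ z = min(1, 0.436 + 0.850) = min(1, 1.286) = 1.000
(x ⊕ z) ⇒ y = min(1, 1 − 1.000 + 0.944) = min(1, 0.944) = 0.944
((x ⇒ w) ∨ x) ⊕ ((x ⊕ z) ⇒ y) = min(1, 1.000 + 0.944) = min(1, 1.944) = 1.000
(((x ⇒ w) ∨ x) ⊕ ((x ⊕ z) ⇒ y)) ⇒ z = min(1, 1 − 1.000 + 0.850) = min(1, 0.850) = 0.850
z ⇒ z = min(1, 1 − 0.850 + 0.850) = min(1, 1.000) = 1.000
¬(z ⇒ z) = 1 − 1.000 = 0.000
((((x ⇒ w) ∨ x) ⊕ ((x ⊕ z) ⇒ y)) ⇒ z) ⊕ ¬(z ⇒ z) = min(1, 0.850 + 0.000) = min(1, 0.850) = 0.850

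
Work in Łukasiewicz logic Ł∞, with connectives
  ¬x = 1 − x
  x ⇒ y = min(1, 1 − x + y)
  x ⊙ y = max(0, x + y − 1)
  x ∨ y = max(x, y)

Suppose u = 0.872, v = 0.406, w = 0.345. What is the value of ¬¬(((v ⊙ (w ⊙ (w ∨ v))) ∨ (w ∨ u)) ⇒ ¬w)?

0.783

w ∨ v = max(0.345, 0.406) = 0.406
w ⊙ (w ∨ v) = max(0, 0.345 + 0.406 − 1) = max(0, -0.249) = 0.000
v ⊙ (w ⊙ (w ∨ v)) = max(0, 0.406 + 0.000 − 1) = max(0, -0.594) = 0.000
w ∨ u = max(0.345, 0.872) = 0.872
(v ⊙ (w ⊙ (w ∨ v))) ∨ (w ∨ u) = max(0.000, 0.872) = 0.872
¬w = 1 − 0.345 = 0.655
((v ⊙ (w ⊙ (w ∨ v))) ∨ (w ∨ u)) ⇒ ¬w = min(1, 1 − 0.872 + 0.655) = min(1, 0.783) = 0.783
¬(((v ⊙ (w ⊙ (w ∨ v))) ∨ (w ∨ u)) ⇒ ¬w) = 1 − 0.783 = 0.217
¬¬(((v ⊙ (w ⊙ (w ∨ v))) ∨ (w ∨ u)) ⇒ ¬w) = 1 − 0.217 = 0.783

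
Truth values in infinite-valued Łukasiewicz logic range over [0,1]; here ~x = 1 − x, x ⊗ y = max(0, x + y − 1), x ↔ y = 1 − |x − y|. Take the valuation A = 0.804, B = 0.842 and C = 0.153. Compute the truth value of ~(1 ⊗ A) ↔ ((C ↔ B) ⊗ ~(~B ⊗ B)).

0.885

1 ⊗ A = max(0, 1.000 + 0.804 − 1) = max(0, 0.804) = 0.804
~(1 ⊗ A) = 1 − 0.804 = 0.196
C ↔ B = 1 − |0.153 − 0.842| = 1 − 0.689 = 0.311
~B = 1 − 0.842 = 0.158
~B ⊗ B = max(0, 0.158 + 0.842 − 1) = max(0, 0.000) = 0.000
~(~B ⊗ B) = 1 − 0.000 = 1.000
(C ↔ B) ⊗ ~(~B ⊗ B) = max(0, 0.311 + 1.000 − 1) = max(0, 0.311) = 0.311
~(1 ⊗ A) ↔ ((C ↔ B) ⊗ ~(~B ⊗ B)) = 1 − |0.196 − 0.311| = 1 − 0.115 = 0.885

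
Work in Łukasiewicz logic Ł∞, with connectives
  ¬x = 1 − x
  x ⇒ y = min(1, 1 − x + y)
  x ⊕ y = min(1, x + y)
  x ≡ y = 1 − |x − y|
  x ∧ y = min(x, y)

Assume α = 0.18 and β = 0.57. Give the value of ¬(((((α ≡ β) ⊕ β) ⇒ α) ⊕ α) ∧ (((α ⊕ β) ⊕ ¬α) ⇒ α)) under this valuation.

0.82

α ≡ β = 1 − |0.18 − 0.57| = 1 − 0.39 = 0.61
(α ≡ β) ⊕ β = min(1, 0.61 + 0.57) = min(1, 1.18) = 1.00
((α ≡ β) ⊕ β) ⇒ α = min(1, 1 − 1.00 + 0.18) = min(1, 0.18) = 0.18
(((α ≡ β) ⊕ β) ⇒ α) ⊕ α = min(1, 0.18 + 0.18) = min(1, 0.36) = 0.36
α ⊕ β = min(1, 0.18 + 0.57) = min(1, 0.75) = 0.75
¬α = 1 − 0.18 = 0.82
(α ⊕ β) ⊕ ¬α = min(1, 0.75 + 0.82) = min(1, 1.57) = 1.00
((α ⊕ β) ⊕ ¬α) ⇒ α = min(1, 1 − 1.00 + 0.18) = min(1, 0.18) = 0.18
((((α ≡ β) ⊕ β) ⇒ α) ⊕ α) ∧ (((α ⊕ β) ⊕ ¬α) ⇒ α) = min(0.36, 0.18) = 0.18
¬(((((α ≡ β) ⊕ β) ⇒ α) ⊕ α) ∧ (((α ⊕ β) ⊕ ¬α) ⇒ α)) = 1 − 0.18 = 0.82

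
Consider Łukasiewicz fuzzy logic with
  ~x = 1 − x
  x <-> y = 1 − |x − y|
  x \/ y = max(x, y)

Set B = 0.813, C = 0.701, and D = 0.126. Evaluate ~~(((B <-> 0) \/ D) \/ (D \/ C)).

0.701

B <-> 0 = 1 − |0.813 − 0.000| = 1 − 0.813 = 0.187
(B <-> 0) \/ D = max(0.187, 0.126) = 0.187
D \/ C = max(0.126, 0.701) = 0.701
((B <-> 0) \/ D) \/ (D \/ C) = max(0.187, 0.701) = 0.701
~(((B <-> 0) \/ D) \/ (D \/ C)) = 1 − 0.701 = 0.299
~~(((B <-> 0) \/ D) \/ (D \/ C)) = 1 − 0.299 = 0.701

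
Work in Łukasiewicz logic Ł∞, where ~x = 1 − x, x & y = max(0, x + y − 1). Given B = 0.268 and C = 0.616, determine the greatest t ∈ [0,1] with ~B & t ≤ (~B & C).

~B = 1 − 0.268 = 0.732
So the left factor is ~B = 0.732.
~B & C = max(0, 0.732 + 0.616 − 1) = max(0, 0.348) = 0.348
So the right-hand bound is ~B & C = 0.348.
The residuum of the Łukasiewicz t-norm gives the supremum: min(1, 1 − 0.732 + 0.348).
1 − 0.732 + 0.348 = 0.616, so t = min(1, 0.616) = 0.616.
Check: 0.732 & 0.616 = max(0, 0.348) = 0.348 ≤ 0.348.

0.616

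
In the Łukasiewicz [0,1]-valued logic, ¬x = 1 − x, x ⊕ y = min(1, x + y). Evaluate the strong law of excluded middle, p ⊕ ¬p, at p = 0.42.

1.00

¬p = 1 − 0.42 = 0.58
p ⊕ ¬p = min(1, 0.42 + 0.58) = min(1, 1.00) = 1.00
(As expected: always 1 in Ł∞ since a ⊕ (1−a) = 1.)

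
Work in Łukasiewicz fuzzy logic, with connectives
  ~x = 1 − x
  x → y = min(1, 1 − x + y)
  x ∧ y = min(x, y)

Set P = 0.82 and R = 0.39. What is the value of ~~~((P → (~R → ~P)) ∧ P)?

~R = 1 − 0.39 = 0.61
~P = 1 − 0.82 = 0.18
~R → ~P = min(1, 1 − 0.61 + 0.18) = min(1, 0.57) = 0.57
P → (~R → ~P) = min(1, 1 − 0.82 + 0.57) = min(1, 0.75) = 0.75
(P → (~R → ~P)) ∧ P = min(0.75, 0.82) = 0.75
~((P → (~R → ~P)) ∧ P) = 1 − 0.75 = 0.25
~~((P → (~R → ~P)) ∧ P) = 1 − 0.25 = 0.75
~~~((P → (~R → ~P)) ∧ P) = 1 − 0.75 = 0.25

0.25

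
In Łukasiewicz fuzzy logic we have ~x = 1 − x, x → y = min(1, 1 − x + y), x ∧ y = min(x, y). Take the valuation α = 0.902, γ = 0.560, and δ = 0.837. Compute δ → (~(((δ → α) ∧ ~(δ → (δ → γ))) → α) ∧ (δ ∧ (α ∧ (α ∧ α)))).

0.163

δ → α = min(1, 1 − 0.837 + 0.902) = min(1, 1.065) = 1.000
δ → γ = min(1, 1 − 0.837 + 0.560) = min(1, 0.723) = 0.723
δ → (δ → γ) = min(1, 1 − 0.837 + 0.723) = min(1, 0.886) = 0.886
~(δ → (δ → γ)) = 1 − 0.886 = 0.114
(δ → α) ∧ ~(δ → (δ → γ)) = min(1.000, 0.114) = 0.114
((δ → α) ∧ ~(δ → (δ → γ))) → α = min(1, 1 − 0.114 + 0.902) = min(1, 1.788) = 1.000
~(((δ → α) ∧ ~(δ → (δ → γ))) → α) = 1 − 1.000 = 0.000
α ∧ α = min(0.902, 0.902) = 0.902
α ∧ (α ∧ α) = min(0.902, 0.902) = 0.902
δ ∧ (α ∧ (α ∧ α)) = min(0.837, 0.902) = 0.837
~(((δ → α) ∧ ~(δ → (δ → γ))) → α) ∧ (δ ∧ (α ∧ (α ∧ α))) = min(0.000, 0.837) = 0.000
δ → (~(((δ → α) ∧ ~(δ → (δ → γ))) → α) ∧ (δ ∧ (α ∧ (α ∧ α)))) = min(1, 1 − 0.837 + 0.000) = min(1, 0.163) = 0.163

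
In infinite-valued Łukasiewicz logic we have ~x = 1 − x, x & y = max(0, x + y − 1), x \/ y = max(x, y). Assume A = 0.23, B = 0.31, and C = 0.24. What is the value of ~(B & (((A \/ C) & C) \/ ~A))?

A \/ C = max(0.23, 0.24) = 0.24
(A \/ C) & C = max(0, 0.24 + 0.24 − 1) = max(0, -0.52) = 0.00
~A = 1 − 0.23 = 0.77
((A \/ C) & C) \/ ~A = max(0.00, 0.77) = 0.77
B & (((A \/ C) & C) \/ ~A) = max(0, 0.31 + 0.77 − 1) = max(0, 0.08) = 0.08
~(B & (((A \/ C) & C) \/ ~A)) = 1 − 0.08 = 0.92

0.92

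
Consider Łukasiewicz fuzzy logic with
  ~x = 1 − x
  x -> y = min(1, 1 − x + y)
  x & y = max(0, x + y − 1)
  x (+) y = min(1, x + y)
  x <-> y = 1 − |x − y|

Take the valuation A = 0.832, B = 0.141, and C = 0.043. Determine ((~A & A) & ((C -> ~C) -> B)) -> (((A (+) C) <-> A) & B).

~A = 1 − 0.832 = 0.168
~A & A = max(0, 0.168 + 0.832 − 1) = max(0, 0.000) = 0.000
~C = 1 − 0.043 = 0.957
C -> ~C = min(1, 1 − 0.043 + 0.957) = min(1, 1.914) = 1.000
(C -> ~C) -> B = min(1, 1 − 1.000 + 0.141) = min(1, 0.141) = 0.141
(~A & A) & ((C -> ~C) -> B) = max(0, 0.000 + 0.141 − 1) = max(0, -0.859) = 0.000
A (+) C = min(1, 0.832 + 0.043) = min(1, 0.875) = 0.875
(A (+) C) <-> A = 1 − |0.875 − 0.832| = 1 − 0.043 = 0.957
((A (+) C) <-> A) & B = max(0, 0.957 + 0.141 − 1) = max(0, 0.098) = 0.098
((~A & A) & ((C -> ~C) -> B)) -> (((A (+) C) <-> A) & B) = min(1, 1 − 0.000 + 0.098) = min(1, 1.098) = 1.000

1.000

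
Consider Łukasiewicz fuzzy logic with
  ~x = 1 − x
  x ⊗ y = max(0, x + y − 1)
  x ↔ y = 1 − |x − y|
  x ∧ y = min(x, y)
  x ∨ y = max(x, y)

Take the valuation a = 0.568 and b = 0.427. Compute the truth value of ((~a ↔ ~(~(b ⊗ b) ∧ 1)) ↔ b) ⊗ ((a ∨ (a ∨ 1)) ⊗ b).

~a = 1 − 0.568 = 0.432
b ⊗ b = max(0, 0.427 + 0.427 − 1) = max(0, -0.146) = 0.000
~(b ⊗ b) = 1 − 0.000 = 1.000
~(b ⊗ b) ∧ 1 = min(1.000, 1.000) = 1.000
~(~(b ⊗ b) ∧ 1) = 1 − 1.000 = 0.000
~a ↔ ~(~(b ⊗ b) ∧ 1) = 1 − |0.432 − 0.000| = 1 − 0.432 = 0.568
(~a ↔ ~(~(b ⊗ b) ∧ 1)) ↔ b = 1 − |0.568 − 0.427| = 1 − 0.141 = 0.859
a ∨ 1 = max(0.568, 1.000) = 1.000
a ∨ (a ∨ 1) = max(0.568, 1.000) = 1.000
(a ∨ (a ∨ 1)) ⊗ b = max(0, 1.000 + 0.427 − 1) = max(0, 0.427) = 0.427
((~a ↔ ~(~(b ⊗ b) ∧ 1)) ↔ b) ⊗ ((a ∨ (a ∨ 1)) ⊗ b) = max(0, 0.859 + 0.427 − 1) = max(0, 0.286) = 0.286

0.286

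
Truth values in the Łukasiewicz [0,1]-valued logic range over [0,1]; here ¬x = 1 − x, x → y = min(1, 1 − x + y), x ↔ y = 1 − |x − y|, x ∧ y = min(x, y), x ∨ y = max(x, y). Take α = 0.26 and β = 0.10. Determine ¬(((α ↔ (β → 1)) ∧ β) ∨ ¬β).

β → 1 = min(1, 1 − 0.10 + 1.00) = min(1, 1.90) = 1.00
α ↔ (β → 1) = 1 − |0.26 − 1.00| = 1 − 0.74 = 0.26
(α ↔ (β → 1)) ∧ β = min(0.26, 0.10) = 0.10
¬β = 1 − 0.10 = 0.90
((α ↔ (β → 1)) ∧ β) ∨ ¬β = max(0.10, 0.90) = 0.90
¬(((α ↔ (β → 1)) ∧ β) ∨ ¬β) = 1 − 0.90 = 0.10

0.10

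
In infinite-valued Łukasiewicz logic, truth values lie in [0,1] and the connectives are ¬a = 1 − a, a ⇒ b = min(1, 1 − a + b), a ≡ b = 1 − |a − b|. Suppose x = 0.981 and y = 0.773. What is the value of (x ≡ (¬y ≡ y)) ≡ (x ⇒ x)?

¬y = 1 − 0.773 = 0.227
¬y ≡ y = 1 − |0.227 − 0.773| = 1 − 0.546 = 0.454
x ≡ (¬y ≡ y) = 1 − |0.981 − 0.454| = 1 − 0.527 = 0.473
x ⇒ x = min(1, 1 − 0.981 + 0.981) = min(1, 1.000) = 1.000
(x ≡ (¬y ≡ y)) ≡ (x ⇒ x) = 1 − |0.473 − 1.000| = 1 − 0.527 = 0.473

0.473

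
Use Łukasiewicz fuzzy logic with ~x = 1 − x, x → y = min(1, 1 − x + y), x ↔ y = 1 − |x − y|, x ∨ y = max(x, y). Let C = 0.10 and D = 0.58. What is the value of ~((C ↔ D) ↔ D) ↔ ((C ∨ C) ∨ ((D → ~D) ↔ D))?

0.32

C ↔ D = 1 − |0.10 − 0.58| = 1 − 0.48 = 0.52
(C ↔ D) ↔ D = 1 − |0.52 − 0.58| = 1 − 0.06 = 0.94
~((C ↔ D) ↔ D) = 1 − 0.94 = 0.06
C ∨ C = max(0.10, 0.10) = 0.10
~D = 1 − 0.58 = 0.42
D → ~D = min(1, 1 − 0.58 + 0.42) = min(1, 0.84) = 0.84
(D → ~D) ↔ D = 1 − |0.84 − 0.58| = 1 − 0.26 = 0.74
(C ∨ C) ∨ ((D → ~D) ↔ D) = max(0.10, 0.74) = 0.74
~((C ↔ D) ↔ D) ↔ ((C ∨ C) ∨ ((D → ~D) ↔ D)) = 1 − |0.06 − 0.74| = 1 − 0.68 = 0.32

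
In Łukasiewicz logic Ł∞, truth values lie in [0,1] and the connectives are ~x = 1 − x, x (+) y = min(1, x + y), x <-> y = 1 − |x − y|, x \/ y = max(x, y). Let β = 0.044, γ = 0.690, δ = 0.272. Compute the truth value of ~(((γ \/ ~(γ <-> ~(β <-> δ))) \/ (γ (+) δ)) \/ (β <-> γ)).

β <-> δ = 1 − |0.044 − 0.272| = 1 − 0.228 = 0.772
~(β <-> δ) = 1 − 0.772 = 0.228
γ <-> ~(β <-> δ) = 1 − |0.690 − 0.228| = 1 − 0.462 = 0.538
~(γ <-> ~(β <-> δ)) = 1 − 0.538 = 0.462
γ \/ ~(γ <-> ~(β <-> δ)) = max(0.690, 0.462) = 0.690
γ (+) δ = min(1, 0.690 + 0.272) = min(1, 0.962) = 0.962
(γ \/ ~(γ <-> ~(β <-> δ))) \/ (γ (+) δ) = max(0.690, 0.962) = 0.962
β <-> γ = 1 − |0.044 − 0.690| = 1 − 0.646 = 0.354
((γ \/ ~(γ <-> ~(β <-> δ))) \/ (γ (+) δ)) \/ (β <-> γ) = max(0.962, 0.354) = 0.962
~(((γ \/ ~(γ <-> ~(β <-> δ))) \/ (γ (+) δ)) \/ (β <-> γ)) = 1 − 0.962 = 0.038

0.038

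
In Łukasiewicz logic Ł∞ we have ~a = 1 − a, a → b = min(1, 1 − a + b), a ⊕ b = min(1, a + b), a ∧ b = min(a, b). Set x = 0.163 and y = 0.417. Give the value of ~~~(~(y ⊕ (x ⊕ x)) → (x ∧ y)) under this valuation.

x ⊕ x = min(1, 0.163 + 0.163) = min(1, 0.326) = 0.326
y ⊕ (x ⊕ x) = min(1, 0.417 + 0.326) = min(1, 0.743) = 0.743
~(y ⊕ (x ⊕ x)) = 1 − 0.743 = 0.257
x ∧ y = min(0.163, 0.417) = 0.163
~(y ⊕ (x ⊕ x)) → (x ∧ y) = min(1, 1 − 0.257 + 0.163) = min(1, 0.906) = 0.906
~(~(y ⊕ (x ⊕ x)) → (x ∧ y)) = 1 − 0.906 = 0.094
~~(~(y ⊕ (x ⊕ x)) → (x ∧ y)) = 1 − 0.094 = 0.906
~~~(~(y ⊕ (x ⊕ x)) → (x ∧ y)) = 1 − 0.906 = 0.094

0.094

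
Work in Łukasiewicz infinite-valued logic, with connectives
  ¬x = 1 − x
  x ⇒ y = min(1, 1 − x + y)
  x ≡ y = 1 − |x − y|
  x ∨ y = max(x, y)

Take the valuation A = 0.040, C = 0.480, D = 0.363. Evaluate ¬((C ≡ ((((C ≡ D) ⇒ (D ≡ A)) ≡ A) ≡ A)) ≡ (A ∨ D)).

C ≡ D = 1 − |0.480 − 0.363| = 1 − 0.117 = 0.883
D ≡ A = 1 − |0.363 − 0.040| = 1 − 0.323 = 0.677
(C ≡ D) ⇒ (D ≡ A) = min(1, 1 − 0.883 + 0.677) = min(1, 0.794) = 0.794
((C ≡ D) ⇒ (D ≡ A)) ≡ A = 1 − |0.794 − 0.040| = 1 − 0.754 = 0.246
(((C ≡ D) ⇒ (D ≡ A)) ≡ A) ≡ A = 1 − |0.246 − 0.040| = 1 − 0.206 = 0.794
C ≡ ((((C ≡ D) ⇒ (D ≡ A)) ≡ A) ≡ A) = 1 − |0.480 − 0.794| = 1 − 0.314 = 0.686
A ∨ D = max(0.040, 0.363) = 0.363
(C ≡ ((((C ≡ D) ⇒ (D ≡ A)) ≡ A) ≡ A)) ≡ (A ∨ D) = 1 − |0.686 − 0.363| = 1 − 0.323 = 0.677
¬((C ≡ ((((C ≡ D) ⇒ (D ≡ A)) ≡ A) ≡ A)) ≡ (A ∨ D)) = 1 − 0.677 = 0.323

0.323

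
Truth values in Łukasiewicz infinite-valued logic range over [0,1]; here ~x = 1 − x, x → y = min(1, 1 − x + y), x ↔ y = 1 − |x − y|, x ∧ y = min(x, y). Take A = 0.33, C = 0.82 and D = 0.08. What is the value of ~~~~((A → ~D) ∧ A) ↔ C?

~D = 1 − 0.08 = 0.92
A → ~D = min(1, 1 − 0.33 + 0.92) = min(1, 1.59) = 1.00
(A → ~D) ∧ A = min(1.00, 0.33) = 0.33
~((A → ~D) ∧ A) = 1 − 0.33 = 0.67
~~((A → ~D) ∧ A) = 1 − 0.67 = 0.33
~~~((A → ~D) ∧ A) = 1 − 0.33 = 0.67
~~~~((A → ~D) ∧ A) = 1 − 0.67 = 0.33
~~~~((A → ~D) ∧ A) ↔ C = 1 − |0.33 − 0.82| = 1 − 0.49 = 0.51

0.51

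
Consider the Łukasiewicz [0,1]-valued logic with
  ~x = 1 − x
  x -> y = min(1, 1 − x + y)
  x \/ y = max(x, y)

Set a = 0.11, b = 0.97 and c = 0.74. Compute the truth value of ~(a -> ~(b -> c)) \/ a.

0.11

b -> c = min(1, 1 − 0.97 + 0.74) = min(1, 0.77) = 0.77
~(b -> c) = 1 − 0.77 = 0.23
a -> ~(b -> c) = min(1, 1 − 0.11 + 0.23) = min(1, 1.12) = 1.00
~(a -> ~(b -> c)) = 1 − 1.00 = 0.00
~(a -> ~(b -> c)) \/ a = max(0.00, 0.11) = 0.11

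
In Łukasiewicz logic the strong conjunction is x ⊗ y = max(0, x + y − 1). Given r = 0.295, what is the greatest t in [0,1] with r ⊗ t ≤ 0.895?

The residuum of the Łukasiewicz t-norm gives the supremum: min(1, 1 − 0.295 + 0.895).
1 − 0.295 + 0.895 = 1.600, so t = min(1, 1.600) = 1.000.
Check: 0.295 ⊗ 1.000 = max(0, 0.295) = 0.295 ≤ 0.895.

1.000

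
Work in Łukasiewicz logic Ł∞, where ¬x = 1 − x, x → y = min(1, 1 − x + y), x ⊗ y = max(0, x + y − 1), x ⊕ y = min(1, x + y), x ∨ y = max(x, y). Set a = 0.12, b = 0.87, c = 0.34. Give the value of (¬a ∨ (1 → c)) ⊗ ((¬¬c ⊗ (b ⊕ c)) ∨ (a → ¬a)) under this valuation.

¬a = 1 − 0.12 = 0.88
1 → c = min(1, 1 − 1.00 + 0.34) = min(1, 0.34) = 0.34
¬a ∨ (1 → c) = max(0.88, 0.34) = 0.88
¬c = 1 − 0.34 = 0.66
¬¬c = 1 − 0.66 = 0.34
b ⊕ c = min(1, 0.87 + 0.34) = min(1, 1.21) = 1.00
¬¬c ⊗ (b ⊕ c) = max(0, 0.34 + 1.00 − 1) = max(0, 0.34) = 0.34
a → ¬a = min(1, 1 − 0.12 + 0.88) = min(1, 1.76) = 1.00
(¬¬c ⊗ (b ⊕ c)) ∨ (a → ¬a) = max(0.34, 1.00) = 1.00
(¬a ∨ (1 → c)) ⊗ ((¬¬c ⊗ (b ⊕ c)) ∨ (a → ¬a)) = max(0, 0.88 + 1.00 − 1) = max(0, 0.88) = 0.88

0.88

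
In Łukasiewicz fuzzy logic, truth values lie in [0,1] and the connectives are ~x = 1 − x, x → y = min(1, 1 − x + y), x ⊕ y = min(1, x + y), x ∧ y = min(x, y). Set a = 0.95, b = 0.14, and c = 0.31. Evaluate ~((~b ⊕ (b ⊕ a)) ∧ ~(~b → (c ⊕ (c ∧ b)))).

0.59

~b = 1 − 0.14 = 0.86
b ⊕ a = min(1, 0.14 + 0.95) = min(1, 1.09) = 1.00
~b ⊕ (b ⊕ a) = min(1, 0.86 + 1.00) = min(1, 1.86) = 1.00
c ∧ b = min(0.31, 0.14) = 0.14
c ⊕ (c ∧ b) = min(1, 0.31 + 0.14) = min(1, 0.45) = 0.45
~b → (c ⊕ (c ∧ b)) = min(1, 1 − 0.86 + 0.45) = min(1, 0.59) = 0.59
~(~b → (c ⊕ (c ∧ b))) = 1 − 0.59 = 0.41
(~b ⊕ (b ⊕ a)) ∧ ~(~b → (c ⊕ (c ∧ b))) = min(1.00, 0.41) = 0.41
~((~b ⊕ (b ⊕ a)) ∧ ~(~b → (c ⊕ (c ∧ b)))) = 1 − 0.41 = 0.59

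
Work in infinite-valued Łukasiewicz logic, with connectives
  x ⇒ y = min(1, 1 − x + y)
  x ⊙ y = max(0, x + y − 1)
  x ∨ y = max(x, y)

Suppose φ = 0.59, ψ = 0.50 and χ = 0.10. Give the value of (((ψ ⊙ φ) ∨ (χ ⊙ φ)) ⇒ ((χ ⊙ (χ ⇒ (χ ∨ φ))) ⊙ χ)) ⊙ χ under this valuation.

ψ ⊙ φ = max(0, 0.50 + 0.59 − 1) = max(0, 0.09) = 0.09
χ ⊙ φ = max(0, 0.10 + 0.59 − 1) = max(0, -0.31) = 0.00
(ψ ⊙ φ) ∨ (χ ⊙ φ) = max(0.09, 0.00) = 0.09
χ ∨ φ = max(0.10, 0.59) = 0.59
χ ⇒ (χ ∨ φ) = min(1, 1 − 0.10 + 0.59) = min(1, 1.49) = 1.00
χ ⊙ (χ ⇒ (χ ∨ φ)) = max(0, 0.10 + 1.00 − 1) = max(0, 0.10) = 0.10
(χ ⊙ (χ ⇒ (χ ∨ φ))) ⊙ χ = max(0, 0.10 + 0.10 − 1) = max(0, -0.80) = 0.00
((ψ ⊙ φ) ∨ (χ ⊙ φ)) ⇒ ((χ ⊙ (χ ⇒ (χ ∨ φ))) ⊙ χ) = min(1, 1 − 0.09 + 0.00) = min(1, 0.91) = 0.91
(((ψ ⊙ φ) ∨ (χ ⊙ φ)) ⇒ ((χ ⊙ (χ ⇒ (χ ∨ φ))) ⊙ χ)) ⊙ χ = max(0, 0.91 + 0.10 − 1) = max(0, 0.01) = 0.01

0.01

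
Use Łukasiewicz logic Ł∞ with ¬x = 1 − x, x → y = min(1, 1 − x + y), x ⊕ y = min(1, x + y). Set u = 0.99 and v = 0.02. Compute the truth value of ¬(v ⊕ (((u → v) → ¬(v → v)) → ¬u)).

0.94

u → v = min(1, 1 − 0.99 + 0.02) = min(1, 0.03) = 0.03
v → v = min(1, 1 − 0.02 + 0.02) = min(1, 1.00) = 1.00
¬(v → v) = 1 − 1.00 = 0.00
(u → v) → ¬(v → v) = min(1, 1 − 0.03 + 0.00) = min(1, 0.97) = 0.97
¬u = 1 − 0.99 = 0.01
((u → v) → ¬(v → v)) → ¬u = min(1, 1 − 0.97 + 0.01) = min(1, 0.04) = 0.04
v ⊕ (((u → v) → ¬(v → v)) → ¬u) = min(1, 0.02 + 0.04) = min(1, 0.06) = 0.06
¬(v ⊕ (((u → v) → ¬(v → v)) → ¬u)) = 1 − 0.06 = 0.94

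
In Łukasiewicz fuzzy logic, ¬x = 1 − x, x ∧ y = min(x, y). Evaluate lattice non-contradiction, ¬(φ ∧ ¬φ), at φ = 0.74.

0.74

¬φ = 1 − 0.74 = 0.26
φ ∧ ¬φ = min(0.74, 0.26) = 0.26
¬(φ ∧ ¬φ) = 1 − 0.26 = 0.74
(The value 0.74 < 1 shows this instance is not satisfied; not a Ł∞-tautology — its value is 1 − min(a, 1−a).)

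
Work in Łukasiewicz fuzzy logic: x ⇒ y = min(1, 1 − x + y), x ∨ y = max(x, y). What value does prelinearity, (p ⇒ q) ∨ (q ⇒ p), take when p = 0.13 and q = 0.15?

1.00

p ⇒ q = min(1, 1 − 0.13 + 0.15) = min(1, 1.02) = 1.00
q ⇒ p = min(1, 1 − 0.15 + 0.13) = min(1, 0.98) = 0.98
(p ⇒ q) ∨ (q ⇒ p) = max(1.00, 0.98) = 1.00
(As expected: a Ł∞-tautology — holds in every MV-chain.)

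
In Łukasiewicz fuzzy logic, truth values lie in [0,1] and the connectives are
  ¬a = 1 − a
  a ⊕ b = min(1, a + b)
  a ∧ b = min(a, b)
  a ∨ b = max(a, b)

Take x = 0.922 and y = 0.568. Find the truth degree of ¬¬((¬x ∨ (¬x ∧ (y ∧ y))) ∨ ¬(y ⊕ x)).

0.078

¬x = 1 − 0.922 = 0.078
y ∧ y = min(0.568, 0.568) = 0.568
¬x ∧ (y ∧ y) = min(0.078, 0.568) = 0.078
¬x ∨ (¬x ∧ (y ∧ y)) = max(0.078, 0.078) = 0.078
y ⊕ x = min(1, 0.568 + 0.922) = min(1, 1.490) = 1.000
¬(y ⊕ x) = 1 − 1.000 = 0.000
(¬x ∨ (¬x ∧ (y ∧ y))) ∨ ¬(y ⊕ x) = max(0.078, 0.000) = 0.078
¬((¬x ∨ (¬x ∧ (y ∧ y))) ∨ ¬(y ⊕ x)) = 1 − 0.078 = 0.922
¬¬((¬x ∨ (¬x ∧ (y ∧ y))) ∨ ¬(y ⊕ x)) = 1 − 0.922 = 0.078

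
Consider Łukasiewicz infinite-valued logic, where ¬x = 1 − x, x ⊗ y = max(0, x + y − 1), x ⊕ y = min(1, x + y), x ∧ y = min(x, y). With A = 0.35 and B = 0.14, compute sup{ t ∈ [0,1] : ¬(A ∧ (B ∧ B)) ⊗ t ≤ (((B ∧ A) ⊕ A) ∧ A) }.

B ∧ B = min(0.14, 0.14) = 0.14
A ∧ (B ∧ B) = min(0.35, 0.14) = 0.14
¬(A ∧ (B ∧ B)) = 1 − 0.14 = 0.86
So the left factor is ¬(A ∧ (B ∧ B)) = 0.86.
B ∧ A = min(0.14, 0.35) = 0.14
(B ∧ A) ⊕ A = min(1, 0.14 + 0.35) = min(1, 0.49) = 0.49
((B ∧ A) ⊕ A) ∧ A = min(0.49, 0.35) = 0.35
So the right-hand bound is ((B ∧ A) ⊕ A) ∧ A = 0.35.
The residuum of the Łukasiewicz t-norm gives the supremum: min(1, 1 − 0.86 + 0.35).
1 − 0.86 + 0.35 = 0.49, so t = min(1, 0.49) = 0.49.
Check: 0.86 ⊗ 0.49 = max(0, 0.35) = 0.35 ≤ 0.35.

0.49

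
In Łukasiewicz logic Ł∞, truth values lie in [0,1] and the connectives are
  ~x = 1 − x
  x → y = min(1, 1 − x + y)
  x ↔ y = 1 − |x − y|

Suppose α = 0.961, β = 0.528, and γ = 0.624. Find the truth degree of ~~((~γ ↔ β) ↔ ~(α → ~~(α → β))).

0.546

~γ = 1 − 0.624 = 0.376
~γ ↔ β = 1 − |0.376 − 0.528| = 1 − 0.152 = 0.848
α → β = min(1, 1 − 0.961 + 0.528) = min(1, 0.567) = 0.567
~(α → β) = 1 − 0.567 = 0.433
~~(α → β) = 1 − 0.433 = 0.567
α → ~~(α → β) = min(1, 1 − 0.961 + 0.567) = min(1, 0.606) = 0.606
~(α → ~~(α → β)) = 1 − 0.606 = 0.394
(~γ ↔ β) ↔ ~(α → ~~(α → β)) = 1 − |0.848 − 0.394| = 1 − 0.454 = 0.546
~((~γ ↔ β) ↔ ~(α → ~~(α → β))) = 1 − 0.546 = 0.454
~~((~γ ↔ β) ↔ ~(α → ~~(α → β))) = 1 − 0.454 = 0.546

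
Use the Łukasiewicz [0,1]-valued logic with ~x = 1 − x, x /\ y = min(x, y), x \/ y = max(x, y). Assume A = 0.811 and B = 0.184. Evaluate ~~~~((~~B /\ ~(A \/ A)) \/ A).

~B = 1 − 0.184 = 0.816
~~B = 1 − 0.816 = 0.184
A \/ A = max(0.811, 0.811) = 0.811
~(A \/ A) = 1 − 0.811 = 0.189
~~B /\ ~(A \/ A) = min(0.184, 0.189) = 0.184
(~~B /\ ~(A \/ A)) \/ A = max(0.184, 0.811) = 0.811
~((~~B /\ ~(A \/ A)) \/ A) = 1 − 0.811 = 0.189
~~((~~B /\ ~(A \/ A)) \/ A) = 1 − 0.189 = 0.811
~~~((~~B /\ ~(A \/ A)) \/ A) = 1 − 0.811 = 0.189
~~~~((~~B /\ ~(A \/ A)) \/ A) = 1 − 0.189 = 0.811

0.811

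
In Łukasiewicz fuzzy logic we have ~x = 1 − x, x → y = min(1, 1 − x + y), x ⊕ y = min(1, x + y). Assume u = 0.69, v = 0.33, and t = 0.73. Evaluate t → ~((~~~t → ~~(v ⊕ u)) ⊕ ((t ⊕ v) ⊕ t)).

~t = 1 − 0.73 = 0.27
~~t = 1 − 0.27 = 0.73
~~~t = 1 − 0.73 = 0.27
v ⊕ u = min(1, 0.33 + 0.69) = min(1, 1.02) = 1.00
~(v ⊕ u) = 1 − 1.00 = 0.00
~~(v ⊕ u) = 1 − 0.00 = 1.00
~~~t → ~~(v ⊕ u) = min(1, 1 − 0.27 + 1.00) = min(1, 1.73) = 1.00
t ⊕ v = min(1, 0.73 + 0.33) = min(1, 1.06) = 1.00
(t ⊕ v) ⊕ t = min(1, 1.00 + 0.73) = min(1, 1.73) = 1.00
(~~~t → ~~(v ⊕ u)) ⊕ ((t ⊕ v) ⊕ t) = min(1, 1.00 + 1.00) = min(1, 2.00) = 1.00
~((~~~t → ~~(v ⊕ u)) ⊕ ((t ⊕ v) ⊕ t)) = 1 − 1.00 = 0.00
t → ~((~~~t → ~~(v ⊕ u)) ⊕ ((t ⊕ v) ⊕ t)) = min(1, 1 − 0.73 + 0.00) = min(1, 0.27) = 0.27

0.27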